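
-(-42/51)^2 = -196/289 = -0.68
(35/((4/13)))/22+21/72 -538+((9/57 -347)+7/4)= -550274/627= -877.63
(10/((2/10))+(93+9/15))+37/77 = 55471/385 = 144.08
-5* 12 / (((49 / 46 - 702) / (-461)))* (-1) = 1272360 / 32243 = 39.46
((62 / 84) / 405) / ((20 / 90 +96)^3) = 93 / 45462332720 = 0.00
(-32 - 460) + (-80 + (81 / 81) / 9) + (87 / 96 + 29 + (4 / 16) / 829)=-129399367 / 238752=-541.98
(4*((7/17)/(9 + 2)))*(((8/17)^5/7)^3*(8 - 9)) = -140737488355328/26228382420984442111259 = -0.00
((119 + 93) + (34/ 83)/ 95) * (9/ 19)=15044886/ 149815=100.42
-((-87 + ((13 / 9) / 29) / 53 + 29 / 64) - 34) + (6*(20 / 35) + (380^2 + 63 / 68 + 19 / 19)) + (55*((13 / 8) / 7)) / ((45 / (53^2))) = 5103358885351 / 35117376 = 145322.90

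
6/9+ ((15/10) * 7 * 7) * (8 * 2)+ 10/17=1177.25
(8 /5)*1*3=24 /5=4.80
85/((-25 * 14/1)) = -0.24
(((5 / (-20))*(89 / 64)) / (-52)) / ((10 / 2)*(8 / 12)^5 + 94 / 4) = 21627 / 78148096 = 0.00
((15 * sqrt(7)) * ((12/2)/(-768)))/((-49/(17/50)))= 51 * sqrt(7)/62720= 0.00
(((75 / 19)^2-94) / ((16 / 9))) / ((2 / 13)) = -3312153 / 11552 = -286.72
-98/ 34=-49/ 17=-2.88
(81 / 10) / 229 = 81 / 2290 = 0.04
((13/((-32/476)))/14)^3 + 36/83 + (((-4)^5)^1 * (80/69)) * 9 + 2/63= -6561599726455/492613632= -13319.97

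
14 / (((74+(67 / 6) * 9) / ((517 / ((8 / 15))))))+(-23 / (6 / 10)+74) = 113.44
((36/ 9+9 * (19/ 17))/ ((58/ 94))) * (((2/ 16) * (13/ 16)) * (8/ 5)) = 146029/ 39440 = 3.70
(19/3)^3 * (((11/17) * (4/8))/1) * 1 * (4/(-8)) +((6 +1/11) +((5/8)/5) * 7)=-1378511/40392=-34.13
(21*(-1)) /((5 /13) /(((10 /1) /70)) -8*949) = 91 /32887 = 0.00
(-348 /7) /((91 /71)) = -24708 /637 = -38.79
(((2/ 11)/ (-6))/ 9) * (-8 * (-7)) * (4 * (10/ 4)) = -560/ 297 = -1.89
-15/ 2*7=-105/ 2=-52.50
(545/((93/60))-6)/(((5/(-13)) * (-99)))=12662/1395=9.08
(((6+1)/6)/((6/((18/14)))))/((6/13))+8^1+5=325/24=13.54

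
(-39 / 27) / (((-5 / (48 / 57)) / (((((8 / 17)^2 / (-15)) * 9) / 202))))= -6656 / 41594325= -0.00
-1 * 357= -357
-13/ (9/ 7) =-91/ 9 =-10.11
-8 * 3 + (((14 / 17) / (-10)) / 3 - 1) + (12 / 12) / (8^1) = -50801 / 2040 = -24.90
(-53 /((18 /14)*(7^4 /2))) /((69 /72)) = -848 /23667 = -0.04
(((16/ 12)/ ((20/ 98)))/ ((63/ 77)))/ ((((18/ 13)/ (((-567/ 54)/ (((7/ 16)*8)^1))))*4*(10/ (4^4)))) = -110.73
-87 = -87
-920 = -920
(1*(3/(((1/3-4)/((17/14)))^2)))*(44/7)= 7803/3773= 2.07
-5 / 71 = -0.07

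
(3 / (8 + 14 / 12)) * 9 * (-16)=-2592 / 55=-47.13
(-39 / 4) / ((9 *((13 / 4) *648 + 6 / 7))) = -91 / 176976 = -0.00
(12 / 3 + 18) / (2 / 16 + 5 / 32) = 704 / 9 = 78.22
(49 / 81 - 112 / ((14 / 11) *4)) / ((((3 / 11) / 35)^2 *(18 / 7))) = -1798117475 / 13122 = -137030.75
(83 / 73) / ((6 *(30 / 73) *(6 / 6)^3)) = 0.46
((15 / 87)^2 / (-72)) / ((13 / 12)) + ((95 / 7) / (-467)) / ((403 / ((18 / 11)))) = -36496885 / 73123992942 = -0.00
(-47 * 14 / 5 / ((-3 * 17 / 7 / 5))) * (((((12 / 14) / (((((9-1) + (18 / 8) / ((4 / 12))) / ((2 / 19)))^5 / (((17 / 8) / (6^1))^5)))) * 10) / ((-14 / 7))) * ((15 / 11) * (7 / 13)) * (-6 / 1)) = 4808721575 / 27339329291216357844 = 0.00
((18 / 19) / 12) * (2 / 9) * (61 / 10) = 61 / 570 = 0.11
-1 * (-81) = 81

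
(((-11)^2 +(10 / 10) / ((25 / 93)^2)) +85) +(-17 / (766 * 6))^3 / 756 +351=570.84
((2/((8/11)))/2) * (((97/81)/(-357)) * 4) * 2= -1067/28917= -0.04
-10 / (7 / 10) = -14.29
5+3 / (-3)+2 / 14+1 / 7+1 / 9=277 / 63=4.40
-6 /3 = -2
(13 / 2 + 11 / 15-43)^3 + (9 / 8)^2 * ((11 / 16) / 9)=-45754.57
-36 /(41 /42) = -1512 /41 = -36.88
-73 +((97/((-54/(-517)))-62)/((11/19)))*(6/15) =780814/1485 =525.80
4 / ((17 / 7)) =28 / 17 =1.65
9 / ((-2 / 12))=-54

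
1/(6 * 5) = 1/30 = 0.03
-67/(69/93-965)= 2077/29892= 0.07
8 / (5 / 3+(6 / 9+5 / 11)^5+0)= 78270786 / 33642403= 2.33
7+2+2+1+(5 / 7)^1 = 89 / 7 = 12.71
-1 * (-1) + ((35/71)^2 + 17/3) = 6.91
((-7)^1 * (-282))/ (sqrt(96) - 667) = -1316658/ 444793 - 7896 * sqrt(6)/ 444793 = -3.00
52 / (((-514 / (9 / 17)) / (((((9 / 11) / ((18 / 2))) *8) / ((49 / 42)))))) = -11232 / 336413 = -0.03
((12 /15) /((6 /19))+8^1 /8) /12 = 53 /180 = 0.29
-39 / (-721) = 39 / 721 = 0.05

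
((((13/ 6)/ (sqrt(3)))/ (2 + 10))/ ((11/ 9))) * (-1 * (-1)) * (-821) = -10673 * sqrt(3)/ 264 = -70.02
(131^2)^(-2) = 1 / 294499921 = 0.00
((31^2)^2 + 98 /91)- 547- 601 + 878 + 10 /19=228043393 /247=923252.60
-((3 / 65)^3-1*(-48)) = -13182027 / 274625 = -48.00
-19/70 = -0.27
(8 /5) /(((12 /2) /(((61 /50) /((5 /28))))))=3416 /1875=1.82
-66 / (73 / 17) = -1122 / 73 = -15.37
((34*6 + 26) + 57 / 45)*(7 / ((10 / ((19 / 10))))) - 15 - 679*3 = -2616623 / 1500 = -1744.42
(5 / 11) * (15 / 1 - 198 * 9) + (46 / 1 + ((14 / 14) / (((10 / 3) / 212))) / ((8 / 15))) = -28069 / 44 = -637.93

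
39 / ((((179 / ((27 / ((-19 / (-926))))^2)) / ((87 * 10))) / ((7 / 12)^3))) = 33680127757185 / 516952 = 65151363.68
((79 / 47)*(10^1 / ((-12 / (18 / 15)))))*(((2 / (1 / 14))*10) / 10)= -2212 / 47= -47.06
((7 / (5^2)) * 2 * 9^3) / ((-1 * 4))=-5103 / 50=-102.06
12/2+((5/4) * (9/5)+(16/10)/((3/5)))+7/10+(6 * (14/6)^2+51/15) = 2861/60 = 47.68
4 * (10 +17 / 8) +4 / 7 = 687 / 14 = 49.07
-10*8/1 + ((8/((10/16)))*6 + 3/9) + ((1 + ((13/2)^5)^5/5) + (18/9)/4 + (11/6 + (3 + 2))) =21169230044600450000843682503/503316480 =42059481232564548653.05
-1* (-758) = 758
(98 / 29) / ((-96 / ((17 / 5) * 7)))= -5831 / 6960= -0.84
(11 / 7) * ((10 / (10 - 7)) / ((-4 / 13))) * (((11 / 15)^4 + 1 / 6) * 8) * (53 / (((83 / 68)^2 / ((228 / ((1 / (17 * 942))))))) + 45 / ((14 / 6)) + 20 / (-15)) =-248056909118079990214 / 30760246125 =-8064204301.55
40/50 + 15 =79/5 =15.80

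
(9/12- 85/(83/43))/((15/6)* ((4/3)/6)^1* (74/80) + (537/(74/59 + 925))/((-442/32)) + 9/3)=-3124165178862/250584529843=-12.47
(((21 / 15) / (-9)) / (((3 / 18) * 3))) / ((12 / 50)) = -35 / 27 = -1.30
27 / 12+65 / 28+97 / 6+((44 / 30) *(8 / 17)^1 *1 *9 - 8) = 18.95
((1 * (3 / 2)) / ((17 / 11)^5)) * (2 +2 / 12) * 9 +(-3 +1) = 7484111 / 5679428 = 1.32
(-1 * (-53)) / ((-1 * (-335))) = 53 / 335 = 0.16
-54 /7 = -7.71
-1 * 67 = -67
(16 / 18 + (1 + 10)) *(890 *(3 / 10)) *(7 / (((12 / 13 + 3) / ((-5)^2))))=21664825 / 153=141600.16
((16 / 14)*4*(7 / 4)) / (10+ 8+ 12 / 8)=16 / 39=0.41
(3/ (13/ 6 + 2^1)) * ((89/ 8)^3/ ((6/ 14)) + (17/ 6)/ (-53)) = 784617441/ 339200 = 2313.14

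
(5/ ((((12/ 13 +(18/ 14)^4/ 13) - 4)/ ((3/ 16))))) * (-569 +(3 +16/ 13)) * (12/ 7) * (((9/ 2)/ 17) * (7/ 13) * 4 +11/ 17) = 15242047065/ 39549718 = 385.39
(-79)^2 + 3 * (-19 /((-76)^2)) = 1897261 /304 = 6240.99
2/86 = 1/43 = 0.02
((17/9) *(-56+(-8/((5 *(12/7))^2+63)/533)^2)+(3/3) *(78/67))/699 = -801350511434373466/5354409127672329777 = -0.15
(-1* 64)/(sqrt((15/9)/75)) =-192* sqrt(5) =-429.33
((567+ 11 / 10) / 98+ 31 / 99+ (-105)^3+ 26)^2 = 12613460219210341676761 / 9412880400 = 1340021298816.28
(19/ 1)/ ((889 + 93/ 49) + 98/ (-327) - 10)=304437/ 14109826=0.02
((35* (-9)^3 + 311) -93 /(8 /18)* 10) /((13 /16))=-436744 /13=-33595.69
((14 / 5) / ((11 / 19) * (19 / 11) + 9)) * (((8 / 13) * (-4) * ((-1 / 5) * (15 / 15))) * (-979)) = -219296 / 1625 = -134.95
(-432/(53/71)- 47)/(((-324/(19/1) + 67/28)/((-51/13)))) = -69213732/413347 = -167.45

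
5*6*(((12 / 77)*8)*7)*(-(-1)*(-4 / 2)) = -523.64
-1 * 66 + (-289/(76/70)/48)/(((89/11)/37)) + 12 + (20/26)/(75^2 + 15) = -7871468311/99187296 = -79.36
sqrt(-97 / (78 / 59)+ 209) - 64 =-64+ sqrt(825162) / 78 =-52.35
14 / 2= 7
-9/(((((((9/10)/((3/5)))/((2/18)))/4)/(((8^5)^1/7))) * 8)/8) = -262144/21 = -12483.05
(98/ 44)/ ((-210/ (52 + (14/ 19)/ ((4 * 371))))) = -733103/ 1329240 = -0.55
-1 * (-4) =4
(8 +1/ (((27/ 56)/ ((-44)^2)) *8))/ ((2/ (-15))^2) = 28683.33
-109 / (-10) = 109 / 10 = 10.90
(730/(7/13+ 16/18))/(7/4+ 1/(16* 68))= 6195072/21209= 292.10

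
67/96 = 0.70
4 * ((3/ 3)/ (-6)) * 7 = -14/ 3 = -4.67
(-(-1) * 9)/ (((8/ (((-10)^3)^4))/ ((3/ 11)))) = 3375000000000/ 11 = 306818181818.18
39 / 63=13 / 21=0.62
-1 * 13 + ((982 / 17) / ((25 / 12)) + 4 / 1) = 7959 / 425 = 18.73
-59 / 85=-0.69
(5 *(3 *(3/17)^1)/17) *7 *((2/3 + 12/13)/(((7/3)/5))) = 13950/3757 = 3.71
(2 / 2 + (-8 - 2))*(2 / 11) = -18 / 11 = -1.64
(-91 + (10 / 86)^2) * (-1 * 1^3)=168234 / 1849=90.99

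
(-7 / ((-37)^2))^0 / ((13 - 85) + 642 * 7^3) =1 / 220134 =0.00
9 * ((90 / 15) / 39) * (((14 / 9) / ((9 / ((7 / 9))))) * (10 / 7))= 0.27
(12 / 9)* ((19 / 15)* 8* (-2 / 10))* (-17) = 10336 / 225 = 45.94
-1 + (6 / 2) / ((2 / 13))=18.50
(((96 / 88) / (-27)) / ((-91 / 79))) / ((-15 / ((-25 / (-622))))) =-0.00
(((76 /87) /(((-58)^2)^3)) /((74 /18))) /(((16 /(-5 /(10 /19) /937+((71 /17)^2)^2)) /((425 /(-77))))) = -0.00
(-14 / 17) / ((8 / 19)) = -133 / 68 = -1.96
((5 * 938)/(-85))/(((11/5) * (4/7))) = -16415/374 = -43.89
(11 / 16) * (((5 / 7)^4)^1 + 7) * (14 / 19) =23969 / 6517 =3.68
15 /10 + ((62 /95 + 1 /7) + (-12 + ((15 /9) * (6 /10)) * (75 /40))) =-41653 /5320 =-7.83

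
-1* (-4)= 4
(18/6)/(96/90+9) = 45/151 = 0.30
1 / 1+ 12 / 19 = 31 / 19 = 1.63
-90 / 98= -45 / 49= -0.92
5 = 5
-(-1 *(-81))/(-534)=27/178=0.15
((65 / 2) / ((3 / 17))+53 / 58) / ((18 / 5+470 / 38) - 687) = -764845 / 2773038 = -0.28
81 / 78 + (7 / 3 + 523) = 41057 / 78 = 526.37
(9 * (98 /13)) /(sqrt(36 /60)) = 294 * sqrt(15) /13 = 87.59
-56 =-56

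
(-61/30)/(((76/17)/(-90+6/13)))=100589/2470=40.72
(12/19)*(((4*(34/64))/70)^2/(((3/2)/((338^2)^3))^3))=119759082675865856778367216661229106058862559232/209475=571710622632132029017148700000000000000000.00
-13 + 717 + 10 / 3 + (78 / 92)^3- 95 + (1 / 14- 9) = 1234638823 / 2044056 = 604.01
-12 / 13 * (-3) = 36 / 13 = 2.77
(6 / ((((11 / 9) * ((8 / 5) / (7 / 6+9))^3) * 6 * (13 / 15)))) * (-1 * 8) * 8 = -141863125 / 9152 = -15500.78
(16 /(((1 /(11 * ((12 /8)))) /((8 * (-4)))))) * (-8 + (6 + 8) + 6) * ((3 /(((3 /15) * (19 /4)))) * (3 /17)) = -56494.37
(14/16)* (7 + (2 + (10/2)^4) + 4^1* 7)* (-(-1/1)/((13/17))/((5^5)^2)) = 39389/507812500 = 0.00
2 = 2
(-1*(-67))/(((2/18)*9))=67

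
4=4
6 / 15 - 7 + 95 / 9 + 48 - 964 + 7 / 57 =-779693 / 855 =-911.92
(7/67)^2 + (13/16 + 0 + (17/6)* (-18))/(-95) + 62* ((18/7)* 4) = 30484875949/47762960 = 638.25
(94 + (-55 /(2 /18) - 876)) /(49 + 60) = -1277 /109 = -11.72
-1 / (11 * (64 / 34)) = -17 / 352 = -0.05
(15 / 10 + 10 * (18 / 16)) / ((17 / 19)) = 57 / 4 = 14.25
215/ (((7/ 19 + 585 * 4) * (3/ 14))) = 57190/ 133401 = 0.43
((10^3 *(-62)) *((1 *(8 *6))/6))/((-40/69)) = 855600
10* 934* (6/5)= 11208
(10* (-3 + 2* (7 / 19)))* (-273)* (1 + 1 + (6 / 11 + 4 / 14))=3655860 / 209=17492.15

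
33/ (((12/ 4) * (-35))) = -0.31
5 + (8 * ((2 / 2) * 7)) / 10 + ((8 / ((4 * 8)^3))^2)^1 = 889192453 / 83886080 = 10.60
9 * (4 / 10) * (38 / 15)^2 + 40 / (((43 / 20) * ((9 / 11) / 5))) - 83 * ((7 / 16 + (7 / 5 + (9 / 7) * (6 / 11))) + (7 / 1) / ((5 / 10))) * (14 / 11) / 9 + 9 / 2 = -52.82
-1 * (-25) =25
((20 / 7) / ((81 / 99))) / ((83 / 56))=1760 / 747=2.36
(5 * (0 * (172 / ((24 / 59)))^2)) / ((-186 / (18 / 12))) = 0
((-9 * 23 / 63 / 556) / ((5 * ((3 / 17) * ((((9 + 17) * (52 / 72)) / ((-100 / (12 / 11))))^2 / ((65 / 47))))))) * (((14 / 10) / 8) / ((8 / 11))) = -195157875 / 3674368256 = -0.05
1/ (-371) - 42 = -15583/ 371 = -42.00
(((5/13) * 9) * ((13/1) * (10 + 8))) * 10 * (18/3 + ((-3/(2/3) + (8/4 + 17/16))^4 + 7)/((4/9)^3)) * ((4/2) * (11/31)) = 12554192695275/16252928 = 772426.52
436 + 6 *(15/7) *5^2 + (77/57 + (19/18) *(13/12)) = 21831067/28728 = 759.92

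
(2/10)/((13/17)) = 17/65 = 0.26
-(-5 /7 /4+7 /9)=-0.60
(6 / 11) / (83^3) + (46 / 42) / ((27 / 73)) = 10560337505 / 3566235519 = 2.96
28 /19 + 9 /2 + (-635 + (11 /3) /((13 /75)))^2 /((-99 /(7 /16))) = -117209857 /70642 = -1659.21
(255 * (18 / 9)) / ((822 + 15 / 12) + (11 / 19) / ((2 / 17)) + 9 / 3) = 38760 / 63169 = 0.61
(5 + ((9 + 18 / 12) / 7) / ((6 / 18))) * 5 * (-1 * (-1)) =95 / 2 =47.50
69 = 69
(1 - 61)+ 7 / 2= -56.50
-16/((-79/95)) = 1520/79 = 19.24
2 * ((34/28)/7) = 17/49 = 0.35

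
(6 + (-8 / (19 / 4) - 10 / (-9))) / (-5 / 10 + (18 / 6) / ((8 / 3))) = 8.68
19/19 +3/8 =11/8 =1.38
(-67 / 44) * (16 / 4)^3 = -1072 / 11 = -97.45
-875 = -875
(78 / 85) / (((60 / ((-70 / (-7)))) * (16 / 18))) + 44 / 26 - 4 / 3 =14083 / 26520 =0.53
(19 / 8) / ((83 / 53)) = 1007 / 664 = 1.52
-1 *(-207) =207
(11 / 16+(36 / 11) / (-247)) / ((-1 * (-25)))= 29311 / 1086800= 0.03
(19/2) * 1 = 19/2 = 9.50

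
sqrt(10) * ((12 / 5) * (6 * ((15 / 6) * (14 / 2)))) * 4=1008 * sqrt(10)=3187.58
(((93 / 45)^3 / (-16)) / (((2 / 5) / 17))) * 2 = -506447 / 10800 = -46.89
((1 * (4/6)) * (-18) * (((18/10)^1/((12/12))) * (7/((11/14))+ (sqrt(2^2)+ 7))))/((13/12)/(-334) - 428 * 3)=0.30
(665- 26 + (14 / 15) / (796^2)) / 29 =3036604687 / 137811480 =22.03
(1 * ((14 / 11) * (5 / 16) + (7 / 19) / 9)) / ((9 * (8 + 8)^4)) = 6601 / 8875671552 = 0.00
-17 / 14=-1.21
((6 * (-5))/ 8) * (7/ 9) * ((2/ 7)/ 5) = -1/ 6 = -0.17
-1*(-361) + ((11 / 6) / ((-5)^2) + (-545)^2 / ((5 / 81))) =721824911 / 150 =4812166.07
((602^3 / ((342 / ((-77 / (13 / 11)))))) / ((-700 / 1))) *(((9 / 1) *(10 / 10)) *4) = 13199116084 / 6175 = 2137508.68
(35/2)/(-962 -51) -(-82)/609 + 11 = 13716991/1233834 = 11.12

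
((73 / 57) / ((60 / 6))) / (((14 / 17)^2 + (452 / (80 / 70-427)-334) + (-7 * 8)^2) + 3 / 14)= 440231099 / 9631072801215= 0.00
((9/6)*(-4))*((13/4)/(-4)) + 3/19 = 765/152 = 5.03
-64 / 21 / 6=-0.51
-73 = -73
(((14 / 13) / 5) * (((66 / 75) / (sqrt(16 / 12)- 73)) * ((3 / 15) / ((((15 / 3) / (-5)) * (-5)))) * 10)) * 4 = -49056 / 11805625- 448 * sqrt(3) / 11805625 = -0.00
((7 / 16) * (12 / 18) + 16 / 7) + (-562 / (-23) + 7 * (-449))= -12040177 / 3864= -3115.99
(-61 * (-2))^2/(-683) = -14884/683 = -21.79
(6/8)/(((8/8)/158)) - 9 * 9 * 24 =-3651/2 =-1825.50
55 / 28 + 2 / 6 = 193 / 84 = 2.30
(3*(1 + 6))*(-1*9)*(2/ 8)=-189/ 4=-47.25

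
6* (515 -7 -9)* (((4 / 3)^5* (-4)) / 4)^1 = -1021952 / 81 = -12616.69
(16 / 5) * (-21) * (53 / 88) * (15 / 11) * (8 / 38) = -11.62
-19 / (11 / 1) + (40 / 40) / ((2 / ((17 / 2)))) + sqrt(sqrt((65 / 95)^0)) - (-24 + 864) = -36805 / 44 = -836.48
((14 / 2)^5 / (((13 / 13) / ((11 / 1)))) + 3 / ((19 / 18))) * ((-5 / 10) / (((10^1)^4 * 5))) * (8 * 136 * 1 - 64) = -112406944 / 59375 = -1893.17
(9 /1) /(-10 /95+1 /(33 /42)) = 1881 /244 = 7.71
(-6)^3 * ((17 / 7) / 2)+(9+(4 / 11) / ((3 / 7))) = -252.44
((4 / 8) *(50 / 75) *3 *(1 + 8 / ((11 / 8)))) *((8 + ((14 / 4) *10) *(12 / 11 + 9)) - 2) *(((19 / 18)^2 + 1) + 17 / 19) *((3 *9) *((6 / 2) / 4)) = 5488827975 / 36784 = 149217.81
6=6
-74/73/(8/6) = -111/146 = -0.76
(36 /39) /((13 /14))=168 /169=0.99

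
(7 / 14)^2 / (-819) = -1 / 3276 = -0.00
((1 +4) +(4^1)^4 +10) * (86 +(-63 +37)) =16260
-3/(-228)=1/76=0.01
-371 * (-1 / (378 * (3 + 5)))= 53 / 432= 0.12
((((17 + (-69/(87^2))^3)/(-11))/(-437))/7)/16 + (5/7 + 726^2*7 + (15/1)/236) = 235275819054070867921309/63768458831656194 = 3689532.78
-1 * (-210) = 210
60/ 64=15/ 16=0.94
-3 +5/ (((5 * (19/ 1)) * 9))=-512/ 171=-2.99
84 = 84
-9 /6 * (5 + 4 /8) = -33 /4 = -8.25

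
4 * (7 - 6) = 4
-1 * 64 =-64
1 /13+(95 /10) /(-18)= -0.45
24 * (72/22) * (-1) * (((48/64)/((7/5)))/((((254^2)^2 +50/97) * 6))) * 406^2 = -22841560/82244246513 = -0.00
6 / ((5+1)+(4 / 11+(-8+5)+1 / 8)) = 528 / 307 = 1.72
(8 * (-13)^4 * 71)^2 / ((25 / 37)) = 9737449400880448 / 25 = 389497976035217.92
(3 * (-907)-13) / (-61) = 2734 / 61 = 44.82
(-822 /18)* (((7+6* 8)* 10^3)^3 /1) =-22793375000000000 /3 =-7597791666666666.67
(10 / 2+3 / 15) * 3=78 / 5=15.60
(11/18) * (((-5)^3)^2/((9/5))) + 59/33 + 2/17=160760851/30294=5306.69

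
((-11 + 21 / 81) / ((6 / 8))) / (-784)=145 / 7938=0.02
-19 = -19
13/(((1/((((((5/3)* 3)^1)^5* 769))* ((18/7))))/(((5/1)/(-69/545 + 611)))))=766176328125/1165241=657526.06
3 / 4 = 0.75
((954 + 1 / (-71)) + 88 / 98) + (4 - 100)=2988057 / 3479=858.88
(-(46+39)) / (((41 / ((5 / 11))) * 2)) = -425 / 902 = -0.47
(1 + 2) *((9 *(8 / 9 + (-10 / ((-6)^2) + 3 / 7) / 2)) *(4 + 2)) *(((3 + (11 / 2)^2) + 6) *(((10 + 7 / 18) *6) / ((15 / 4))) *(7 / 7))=7134237 / 70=101917.67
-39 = -39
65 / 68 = 0.96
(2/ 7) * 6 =12/ 7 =1.71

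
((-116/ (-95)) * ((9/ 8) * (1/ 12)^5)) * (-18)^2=87/ 48640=0.00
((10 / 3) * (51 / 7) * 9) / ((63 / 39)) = 6630 / 49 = 135.31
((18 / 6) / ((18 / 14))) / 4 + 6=79 / 12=6.58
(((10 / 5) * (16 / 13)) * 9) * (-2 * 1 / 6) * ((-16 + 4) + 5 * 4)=-768 / 13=-59.08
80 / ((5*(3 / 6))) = 32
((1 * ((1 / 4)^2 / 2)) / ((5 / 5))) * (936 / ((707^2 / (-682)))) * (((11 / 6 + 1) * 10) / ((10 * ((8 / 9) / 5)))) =-10173735 / 15995168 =-0.64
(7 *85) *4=2380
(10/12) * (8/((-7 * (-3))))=0.32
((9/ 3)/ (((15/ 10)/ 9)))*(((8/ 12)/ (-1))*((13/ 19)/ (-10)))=78/ 95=0.82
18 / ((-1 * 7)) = -18 / 7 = -2.57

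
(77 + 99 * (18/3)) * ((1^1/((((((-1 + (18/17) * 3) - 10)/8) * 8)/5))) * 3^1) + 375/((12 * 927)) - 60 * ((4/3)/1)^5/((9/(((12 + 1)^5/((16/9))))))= -26047785138275/4438476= -5868632.64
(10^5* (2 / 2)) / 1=100000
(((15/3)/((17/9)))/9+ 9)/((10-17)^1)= -158/119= -1.33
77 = 77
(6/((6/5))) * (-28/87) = -140/87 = -1.61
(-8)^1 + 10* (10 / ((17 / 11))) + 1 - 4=913 / 17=53.71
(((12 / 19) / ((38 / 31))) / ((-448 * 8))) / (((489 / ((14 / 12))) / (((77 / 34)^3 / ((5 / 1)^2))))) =-14152523 / 88810186444800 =-0.00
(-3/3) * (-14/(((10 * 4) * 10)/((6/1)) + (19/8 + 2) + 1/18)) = 1008/5119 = 0.20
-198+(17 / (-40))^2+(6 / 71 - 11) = -23712281 / 113600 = -208.73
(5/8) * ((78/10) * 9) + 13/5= 1859/40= 46.48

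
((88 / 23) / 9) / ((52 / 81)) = 198 / 299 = 0.66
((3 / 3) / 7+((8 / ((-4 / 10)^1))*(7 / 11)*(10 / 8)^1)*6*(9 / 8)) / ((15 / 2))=-33031 / 2310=-14.30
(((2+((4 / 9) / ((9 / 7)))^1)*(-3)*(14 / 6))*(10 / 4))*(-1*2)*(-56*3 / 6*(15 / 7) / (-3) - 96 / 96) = 126350 / 81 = 1559.88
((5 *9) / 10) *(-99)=-891 / 2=-445.50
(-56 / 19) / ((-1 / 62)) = 3472 / 19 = 182.74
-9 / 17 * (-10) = 90 / 17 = 5.29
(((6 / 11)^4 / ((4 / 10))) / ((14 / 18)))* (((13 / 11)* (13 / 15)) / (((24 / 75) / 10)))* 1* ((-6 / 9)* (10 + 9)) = -130045500 / 1127357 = -115.35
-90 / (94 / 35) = -1575 / 47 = -33.51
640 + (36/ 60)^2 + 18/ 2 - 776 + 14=-2816/ 25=-112.64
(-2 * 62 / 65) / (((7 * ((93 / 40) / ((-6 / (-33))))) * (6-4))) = -32 / 3003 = -0.01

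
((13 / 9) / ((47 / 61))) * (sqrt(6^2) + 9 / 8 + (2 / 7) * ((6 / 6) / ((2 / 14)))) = 57889 / 3384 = 17.11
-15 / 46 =-0.33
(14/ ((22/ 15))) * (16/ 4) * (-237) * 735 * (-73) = 485528972.73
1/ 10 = 0.10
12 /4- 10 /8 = 7 /4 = 1.75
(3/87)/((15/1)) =1/435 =0.00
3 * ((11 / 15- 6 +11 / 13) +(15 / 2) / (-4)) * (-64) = 78568 / 65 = 1208.74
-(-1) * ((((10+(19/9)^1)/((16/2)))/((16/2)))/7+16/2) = 32365/4032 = 8.03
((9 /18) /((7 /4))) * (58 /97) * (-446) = -51736 /679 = -76.19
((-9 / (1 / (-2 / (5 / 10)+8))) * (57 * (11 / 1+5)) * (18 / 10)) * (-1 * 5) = 295488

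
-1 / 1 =-1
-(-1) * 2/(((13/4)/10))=80/13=6.15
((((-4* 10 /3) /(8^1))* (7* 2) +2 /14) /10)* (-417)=67693 /70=967.04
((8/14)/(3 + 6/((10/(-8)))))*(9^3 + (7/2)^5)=-200675/504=-398.16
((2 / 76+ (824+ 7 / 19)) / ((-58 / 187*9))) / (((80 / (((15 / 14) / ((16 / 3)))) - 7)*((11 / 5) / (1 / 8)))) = -2662795 / 62082272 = -0.04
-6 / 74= -3 / 37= -0.08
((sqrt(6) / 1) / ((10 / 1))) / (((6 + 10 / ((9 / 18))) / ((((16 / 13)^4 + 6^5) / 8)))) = 6942371 * sqrt(6) / 1856465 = 9.16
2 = 2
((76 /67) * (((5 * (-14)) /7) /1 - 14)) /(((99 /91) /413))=-22850464 /2211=-10334.90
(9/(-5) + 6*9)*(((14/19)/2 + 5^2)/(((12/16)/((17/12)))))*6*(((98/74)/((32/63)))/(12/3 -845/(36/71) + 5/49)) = -485244292113/20615608570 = -23.54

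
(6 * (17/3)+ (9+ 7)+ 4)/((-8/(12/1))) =-81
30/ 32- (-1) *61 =991/ 16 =61.94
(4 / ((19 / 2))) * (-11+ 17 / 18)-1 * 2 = -1066 / 171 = -6.23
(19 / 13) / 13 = 19 / 169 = 0.11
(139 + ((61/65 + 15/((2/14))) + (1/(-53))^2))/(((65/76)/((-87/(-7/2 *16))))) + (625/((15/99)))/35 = 46753980906/83076175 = 562.78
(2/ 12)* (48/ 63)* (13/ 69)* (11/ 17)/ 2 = 572/ 73899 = 0.01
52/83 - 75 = -6173/83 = -74.37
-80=-80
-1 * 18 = -18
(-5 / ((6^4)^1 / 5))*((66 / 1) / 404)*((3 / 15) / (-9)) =0.00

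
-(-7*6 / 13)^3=74088 / 2197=33.72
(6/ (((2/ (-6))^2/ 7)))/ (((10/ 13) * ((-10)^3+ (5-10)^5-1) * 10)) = -2457/ 206300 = -0.01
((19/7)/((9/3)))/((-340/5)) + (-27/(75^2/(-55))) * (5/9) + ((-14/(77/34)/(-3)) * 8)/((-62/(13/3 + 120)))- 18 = -1859835697/36521100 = -50.92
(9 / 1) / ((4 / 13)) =117 / 4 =29.25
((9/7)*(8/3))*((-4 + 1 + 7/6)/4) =-11/7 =-1.57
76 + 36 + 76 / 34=1942 / 17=114.24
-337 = -337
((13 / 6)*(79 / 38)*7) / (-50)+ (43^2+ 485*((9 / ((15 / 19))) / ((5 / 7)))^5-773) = 447303179548079143 / 890625000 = 502235148.97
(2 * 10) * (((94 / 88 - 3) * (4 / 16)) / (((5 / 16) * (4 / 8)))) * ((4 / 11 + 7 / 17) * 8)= -46400 / 121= -383.47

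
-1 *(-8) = 8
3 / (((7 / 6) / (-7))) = -18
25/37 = 0.68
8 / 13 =0.62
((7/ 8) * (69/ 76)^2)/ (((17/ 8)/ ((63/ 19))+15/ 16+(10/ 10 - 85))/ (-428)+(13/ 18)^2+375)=0.00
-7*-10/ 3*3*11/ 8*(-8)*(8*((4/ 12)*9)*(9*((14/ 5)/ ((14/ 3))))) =-99792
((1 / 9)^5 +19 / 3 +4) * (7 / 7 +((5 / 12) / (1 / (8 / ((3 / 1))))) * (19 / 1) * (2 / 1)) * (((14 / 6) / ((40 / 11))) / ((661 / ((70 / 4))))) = 7.59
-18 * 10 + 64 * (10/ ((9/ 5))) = 1580/ 9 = 175.56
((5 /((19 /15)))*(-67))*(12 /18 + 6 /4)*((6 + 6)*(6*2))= -1567800 /19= -82515.79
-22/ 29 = -0.76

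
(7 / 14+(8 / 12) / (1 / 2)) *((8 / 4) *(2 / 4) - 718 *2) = -15785 / 6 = -2630.83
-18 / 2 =-9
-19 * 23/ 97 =-437/ 97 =-4.51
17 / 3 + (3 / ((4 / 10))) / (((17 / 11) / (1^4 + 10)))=6023 / 102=59.05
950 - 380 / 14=6460 / 7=922.86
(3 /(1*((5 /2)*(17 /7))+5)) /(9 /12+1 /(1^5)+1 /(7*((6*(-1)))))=3528 /22475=0.16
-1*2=-2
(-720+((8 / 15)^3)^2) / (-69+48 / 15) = 8200987856 / 749503125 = 10.94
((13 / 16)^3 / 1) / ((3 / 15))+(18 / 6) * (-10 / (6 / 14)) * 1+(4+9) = -222487 / 4096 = -54.32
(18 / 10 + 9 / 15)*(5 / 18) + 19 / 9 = 25 / 9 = 2.78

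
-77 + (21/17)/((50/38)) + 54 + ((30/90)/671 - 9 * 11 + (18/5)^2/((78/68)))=-1220756182/11121825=-109.76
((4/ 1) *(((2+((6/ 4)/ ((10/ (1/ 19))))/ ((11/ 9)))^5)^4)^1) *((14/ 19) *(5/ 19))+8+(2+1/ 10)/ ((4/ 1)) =20760373770763503561139308979804706475753568141709760049132392408506076459119607/ 23931661208942171161385101124052126564694316582596771840000000000000000000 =867485.70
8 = 8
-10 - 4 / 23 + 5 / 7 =-1523 / 161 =-9.46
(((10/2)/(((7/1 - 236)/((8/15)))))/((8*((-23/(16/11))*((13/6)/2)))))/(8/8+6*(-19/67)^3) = 19248832/195532566229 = 0.00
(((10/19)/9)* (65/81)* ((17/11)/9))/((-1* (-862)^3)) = 5525/439145185383036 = 0.00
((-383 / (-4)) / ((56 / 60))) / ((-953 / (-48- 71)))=97665 / 7624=12.81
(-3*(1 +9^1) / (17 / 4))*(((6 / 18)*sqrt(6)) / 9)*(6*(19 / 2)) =-760*sqrt(6) / 51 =-36.50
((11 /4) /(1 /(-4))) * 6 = -66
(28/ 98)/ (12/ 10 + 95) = 10/ 3367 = 0.00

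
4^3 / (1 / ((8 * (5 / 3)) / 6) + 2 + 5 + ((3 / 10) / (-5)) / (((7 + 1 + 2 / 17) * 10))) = 1472000 / 171333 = 8.59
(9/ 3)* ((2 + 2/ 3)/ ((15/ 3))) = 8/ 5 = 1.60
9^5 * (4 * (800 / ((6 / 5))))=157464000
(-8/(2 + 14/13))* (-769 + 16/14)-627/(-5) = 74264/35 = 2121.83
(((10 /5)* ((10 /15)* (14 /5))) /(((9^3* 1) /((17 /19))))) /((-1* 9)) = -952 /1869885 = -0.00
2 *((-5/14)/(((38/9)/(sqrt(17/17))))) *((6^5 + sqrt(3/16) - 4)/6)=-29145/133 - 15 *sqrt(3)/2128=-219.15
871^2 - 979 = 757662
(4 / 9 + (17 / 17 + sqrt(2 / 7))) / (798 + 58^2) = sqrt(14) / 29134 + 13 / 37458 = 0.00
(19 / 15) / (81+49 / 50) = 190 / 12297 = 0.02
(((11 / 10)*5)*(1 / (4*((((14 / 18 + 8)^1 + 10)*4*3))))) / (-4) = -33 / 21632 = -0.00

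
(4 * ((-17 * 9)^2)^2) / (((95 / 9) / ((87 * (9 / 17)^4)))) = 134822330172 / 95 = 1419182422.86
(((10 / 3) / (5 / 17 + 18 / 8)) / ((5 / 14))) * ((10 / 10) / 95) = 1904 / 49305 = 0.04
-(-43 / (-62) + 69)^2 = -18671041 / 3844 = -4857.19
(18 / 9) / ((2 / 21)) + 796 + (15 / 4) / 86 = 281063 / 344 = 817.04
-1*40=-40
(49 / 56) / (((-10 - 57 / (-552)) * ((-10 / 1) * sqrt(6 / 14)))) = 161 * sqrt(21) / 54630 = 0.01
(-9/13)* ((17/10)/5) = -153/650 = -0.24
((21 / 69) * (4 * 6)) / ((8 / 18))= 378 / 23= 16.43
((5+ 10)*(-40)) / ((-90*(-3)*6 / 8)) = -80 / 27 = -2.96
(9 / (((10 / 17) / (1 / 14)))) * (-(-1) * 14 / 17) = 0.90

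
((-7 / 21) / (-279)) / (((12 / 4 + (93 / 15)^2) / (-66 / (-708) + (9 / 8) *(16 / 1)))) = 7625 / 14617368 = 0.00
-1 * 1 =-1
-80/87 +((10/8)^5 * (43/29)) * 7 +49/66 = 10289019/326656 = 31.50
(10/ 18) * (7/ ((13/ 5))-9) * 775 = -317750/ 117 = -2715.81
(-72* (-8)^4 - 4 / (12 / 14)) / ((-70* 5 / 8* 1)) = 6740.95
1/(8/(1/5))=0.02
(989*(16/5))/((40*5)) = 1978/125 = 15.82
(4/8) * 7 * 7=49/2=24.50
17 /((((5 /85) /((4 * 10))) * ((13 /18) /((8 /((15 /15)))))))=1664640 /13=128049.23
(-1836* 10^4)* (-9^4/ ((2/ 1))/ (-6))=-10038330000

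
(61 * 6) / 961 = 366 / 961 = 0.38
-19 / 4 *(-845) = 16055 / 4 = 4013.75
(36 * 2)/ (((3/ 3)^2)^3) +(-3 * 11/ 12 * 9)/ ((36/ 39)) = 723/ 16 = 45.19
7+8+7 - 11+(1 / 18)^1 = 199 / 18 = 11.06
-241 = -241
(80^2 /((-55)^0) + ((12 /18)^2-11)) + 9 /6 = 115037 /18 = 6390.94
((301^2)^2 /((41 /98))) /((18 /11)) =4424403707339 /369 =11990253949.43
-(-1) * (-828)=-828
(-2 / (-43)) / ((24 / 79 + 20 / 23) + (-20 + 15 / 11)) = -0.00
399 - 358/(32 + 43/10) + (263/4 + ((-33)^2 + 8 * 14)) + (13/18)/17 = 1655.93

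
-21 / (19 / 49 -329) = 1029 / 16102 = 0.06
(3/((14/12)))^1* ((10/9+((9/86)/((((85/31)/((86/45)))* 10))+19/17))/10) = 85529/148750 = 0.57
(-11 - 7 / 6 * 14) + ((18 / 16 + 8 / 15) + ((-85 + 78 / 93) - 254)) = -451157 / 1240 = -363.84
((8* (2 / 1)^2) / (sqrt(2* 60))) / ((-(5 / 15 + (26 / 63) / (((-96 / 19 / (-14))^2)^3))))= -146767085568* sqrt(30) / 51487237356335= -0.02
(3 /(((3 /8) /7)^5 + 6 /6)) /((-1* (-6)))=275365888 /550732019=0.50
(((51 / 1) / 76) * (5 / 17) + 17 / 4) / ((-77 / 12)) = -1014 / 1463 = -0.69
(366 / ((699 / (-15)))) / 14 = -915 / 1631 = -0.56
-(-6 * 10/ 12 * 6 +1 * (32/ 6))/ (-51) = -74/ 153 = -0.48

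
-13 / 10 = -1.30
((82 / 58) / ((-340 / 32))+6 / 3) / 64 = 2301 / 78880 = 0.03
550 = 550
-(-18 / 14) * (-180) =-1620 / 7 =-231.43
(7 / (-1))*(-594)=4158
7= 7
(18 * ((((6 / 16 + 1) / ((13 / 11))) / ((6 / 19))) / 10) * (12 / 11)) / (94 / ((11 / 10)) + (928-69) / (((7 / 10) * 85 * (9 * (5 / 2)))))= 22160061 / 263717792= 0.08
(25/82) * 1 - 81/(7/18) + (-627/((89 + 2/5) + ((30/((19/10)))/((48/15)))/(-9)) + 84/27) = -211.93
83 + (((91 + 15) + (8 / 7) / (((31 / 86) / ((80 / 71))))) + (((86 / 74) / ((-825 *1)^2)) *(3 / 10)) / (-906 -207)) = 39600222052574107 / 205638095643750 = 192.57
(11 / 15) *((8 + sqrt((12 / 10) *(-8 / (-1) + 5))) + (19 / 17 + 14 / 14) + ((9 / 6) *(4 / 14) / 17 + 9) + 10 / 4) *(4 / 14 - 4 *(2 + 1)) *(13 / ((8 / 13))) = -7698119 / 1960 - 76219 *sqrt(390) / 2100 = -4644.38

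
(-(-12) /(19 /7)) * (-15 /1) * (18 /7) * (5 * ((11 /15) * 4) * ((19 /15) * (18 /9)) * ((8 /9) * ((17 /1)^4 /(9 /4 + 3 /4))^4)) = -274059832643755803284992 /81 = -3383454723996985225740.64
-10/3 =-3.33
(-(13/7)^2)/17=-0.20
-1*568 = -568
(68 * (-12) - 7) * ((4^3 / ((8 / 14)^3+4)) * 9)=-40649616 / 359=-113230.13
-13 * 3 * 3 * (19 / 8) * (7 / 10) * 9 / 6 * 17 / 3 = -264537 / 160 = -1653.36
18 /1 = 18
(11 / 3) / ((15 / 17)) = 187 / 45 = 4.16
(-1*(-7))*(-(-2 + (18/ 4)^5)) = -412895/ 32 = -12902.97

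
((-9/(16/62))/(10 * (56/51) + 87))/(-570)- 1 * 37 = -281026537/7595440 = -37.00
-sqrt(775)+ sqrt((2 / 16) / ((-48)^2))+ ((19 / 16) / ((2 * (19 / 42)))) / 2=-5 * sqrt(31)+ sqrt(2) / 192+ 21 / 32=-27.18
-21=-21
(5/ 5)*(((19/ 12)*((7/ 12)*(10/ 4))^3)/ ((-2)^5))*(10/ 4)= -4073125/ 10616832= -0.38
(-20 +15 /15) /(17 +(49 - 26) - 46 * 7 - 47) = 0.06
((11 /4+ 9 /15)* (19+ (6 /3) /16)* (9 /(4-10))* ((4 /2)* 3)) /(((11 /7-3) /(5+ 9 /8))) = 31644837 /12800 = 2472.25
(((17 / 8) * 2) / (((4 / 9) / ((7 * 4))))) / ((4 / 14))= 937.12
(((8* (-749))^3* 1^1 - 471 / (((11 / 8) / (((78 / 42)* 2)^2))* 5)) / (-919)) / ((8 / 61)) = 4420934021780876 / 2476705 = 1785006297.39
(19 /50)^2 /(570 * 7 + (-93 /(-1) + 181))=0.00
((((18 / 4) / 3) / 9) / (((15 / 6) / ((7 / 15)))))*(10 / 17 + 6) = 784 / 3825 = 0.20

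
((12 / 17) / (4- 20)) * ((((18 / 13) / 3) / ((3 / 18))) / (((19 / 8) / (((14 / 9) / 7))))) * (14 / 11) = -672 / 46189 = -0.01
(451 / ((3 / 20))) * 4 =36080 / 3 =12026.67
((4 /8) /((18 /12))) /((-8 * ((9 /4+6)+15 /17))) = -17 /3726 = -0.00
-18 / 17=-1.06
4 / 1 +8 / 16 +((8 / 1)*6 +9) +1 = 125 / 2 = 62.50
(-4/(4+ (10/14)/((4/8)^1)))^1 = -14/19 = -0.74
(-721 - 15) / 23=-32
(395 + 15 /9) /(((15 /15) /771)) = 305830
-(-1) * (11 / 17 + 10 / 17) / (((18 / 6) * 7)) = 1 / 17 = 0.06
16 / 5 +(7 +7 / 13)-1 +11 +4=24.74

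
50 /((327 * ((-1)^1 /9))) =-1.38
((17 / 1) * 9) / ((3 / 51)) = 2601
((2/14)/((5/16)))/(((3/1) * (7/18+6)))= 0.02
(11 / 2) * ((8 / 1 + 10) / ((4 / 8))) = 198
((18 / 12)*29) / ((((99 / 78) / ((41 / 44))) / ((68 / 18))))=262769 / 2178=120.65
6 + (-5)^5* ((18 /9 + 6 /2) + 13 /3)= -87482 /3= -29160.67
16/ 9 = 1.78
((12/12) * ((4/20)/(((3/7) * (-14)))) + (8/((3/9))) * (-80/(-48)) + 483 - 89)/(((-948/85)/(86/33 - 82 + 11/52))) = 30072705271/9760608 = 3081.03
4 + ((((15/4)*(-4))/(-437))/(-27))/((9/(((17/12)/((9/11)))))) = 15290569/3822876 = 4.00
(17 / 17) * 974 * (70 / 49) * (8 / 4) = 19480 / 7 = 2782.86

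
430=430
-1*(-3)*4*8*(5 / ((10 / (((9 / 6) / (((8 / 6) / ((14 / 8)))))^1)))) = 189 / 2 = 94.50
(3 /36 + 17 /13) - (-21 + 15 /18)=21.56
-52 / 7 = -7.43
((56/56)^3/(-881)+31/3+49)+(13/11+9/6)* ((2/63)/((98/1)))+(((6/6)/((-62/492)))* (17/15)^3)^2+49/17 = 26894691162998698927/137458013464406250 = 195.66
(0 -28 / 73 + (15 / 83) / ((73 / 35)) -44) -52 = -583463 / 6059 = -96.30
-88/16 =-11/2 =-5.50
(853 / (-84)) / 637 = -853 / 53508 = -0.02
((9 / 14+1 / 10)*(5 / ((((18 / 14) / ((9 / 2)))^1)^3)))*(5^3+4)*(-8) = -164346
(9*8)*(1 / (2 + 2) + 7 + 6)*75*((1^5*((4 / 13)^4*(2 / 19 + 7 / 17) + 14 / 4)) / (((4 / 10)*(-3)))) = -3855467278125 / 18450406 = -208963.82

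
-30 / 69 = -10 / 23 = -0.43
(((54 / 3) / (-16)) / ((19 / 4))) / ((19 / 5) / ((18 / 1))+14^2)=-405 / 335521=-0.00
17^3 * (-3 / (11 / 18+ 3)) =-265302 / 65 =-4081.57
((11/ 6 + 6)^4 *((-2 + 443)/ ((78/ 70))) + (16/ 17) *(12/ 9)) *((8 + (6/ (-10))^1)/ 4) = 5263887116431/ 1909440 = 2756770.11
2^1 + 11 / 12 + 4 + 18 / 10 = 523 / 60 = 8.72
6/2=3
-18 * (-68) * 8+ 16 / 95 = 930256 / 95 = 9792.17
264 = 264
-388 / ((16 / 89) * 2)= -8633 / 8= -1079.12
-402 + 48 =-354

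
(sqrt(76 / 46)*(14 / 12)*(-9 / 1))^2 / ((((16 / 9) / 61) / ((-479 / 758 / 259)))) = -314776287 / 20641856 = -15.25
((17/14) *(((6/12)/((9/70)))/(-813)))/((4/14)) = -595/29268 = -0.02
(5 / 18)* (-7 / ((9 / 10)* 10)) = -35 / 162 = -0.22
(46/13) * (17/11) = 782/143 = 5.47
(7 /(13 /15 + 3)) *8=420 /29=14.48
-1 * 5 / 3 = -1.67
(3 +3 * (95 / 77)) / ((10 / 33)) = 774 / 35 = 22.11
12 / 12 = 1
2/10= 1/5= 0.20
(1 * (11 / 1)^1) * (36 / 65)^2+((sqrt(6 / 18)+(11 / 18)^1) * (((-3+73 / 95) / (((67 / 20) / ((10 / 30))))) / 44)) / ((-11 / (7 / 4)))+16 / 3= 371 * sqrt(3) / 1386297+27820263347 / 3194784450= 8.71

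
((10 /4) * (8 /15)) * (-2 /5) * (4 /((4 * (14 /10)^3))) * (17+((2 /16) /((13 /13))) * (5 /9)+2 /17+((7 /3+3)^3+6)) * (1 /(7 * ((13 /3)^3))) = -16054975 /269024847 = -0.06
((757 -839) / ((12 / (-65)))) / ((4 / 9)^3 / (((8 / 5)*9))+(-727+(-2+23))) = -5828355 / 9264052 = -0.63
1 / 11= 0.09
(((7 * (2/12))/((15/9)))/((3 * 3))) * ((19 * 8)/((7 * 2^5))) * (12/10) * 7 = 133/300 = 0.44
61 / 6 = 10.17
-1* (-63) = 63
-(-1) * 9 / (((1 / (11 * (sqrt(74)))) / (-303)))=-29997 * sqrt(74)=-258043.95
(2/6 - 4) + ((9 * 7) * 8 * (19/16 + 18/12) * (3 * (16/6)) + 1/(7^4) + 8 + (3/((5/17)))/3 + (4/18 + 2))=1171851313/108045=10845.96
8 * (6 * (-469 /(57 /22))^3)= -17575454038912 /61731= -284710340.65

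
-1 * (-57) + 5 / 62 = 57.08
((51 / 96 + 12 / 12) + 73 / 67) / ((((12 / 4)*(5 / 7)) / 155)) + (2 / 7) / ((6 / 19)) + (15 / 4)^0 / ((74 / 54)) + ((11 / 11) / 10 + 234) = 3542559589 / 8329440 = 425.31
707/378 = 101/54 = 1.87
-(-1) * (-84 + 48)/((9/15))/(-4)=15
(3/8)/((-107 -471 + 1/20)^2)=50/44536827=0.00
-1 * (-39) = 39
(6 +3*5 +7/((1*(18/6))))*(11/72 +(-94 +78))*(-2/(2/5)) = 199675/108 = 1848.84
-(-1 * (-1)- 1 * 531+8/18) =4766/9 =529.56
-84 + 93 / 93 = -83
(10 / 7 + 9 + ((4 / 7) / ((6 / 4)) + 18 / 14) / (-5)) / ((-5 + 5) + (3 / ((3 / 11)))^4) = 212 / 307461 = 0.00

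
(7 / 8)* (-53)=-371 / 8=-46.38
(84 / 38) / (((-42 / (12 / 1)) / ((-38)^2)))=-912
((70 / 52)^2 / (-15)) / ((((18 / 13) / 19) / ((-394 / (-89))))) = -917035 / 124956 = -7.34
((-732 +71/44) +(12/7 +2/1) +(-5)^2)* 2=-216115/154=-1403.34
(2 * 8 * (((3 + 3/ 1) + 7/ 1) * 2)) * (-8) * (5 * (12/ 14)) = -99840/ 7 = -14262.86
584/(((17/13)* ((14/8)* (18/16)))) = 226.84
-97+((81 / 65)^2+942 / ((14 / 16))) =29016752 / 29575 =981.12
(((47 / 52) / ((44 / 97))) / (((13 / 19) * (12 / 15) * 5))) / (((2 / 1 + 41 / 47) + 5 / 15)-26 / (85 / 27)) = -1038152685 / 7205424512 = -0.14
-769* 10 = -7690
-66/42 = -11/7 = -1.57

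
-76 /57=-4 /3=-1.33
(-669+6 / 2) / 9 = -74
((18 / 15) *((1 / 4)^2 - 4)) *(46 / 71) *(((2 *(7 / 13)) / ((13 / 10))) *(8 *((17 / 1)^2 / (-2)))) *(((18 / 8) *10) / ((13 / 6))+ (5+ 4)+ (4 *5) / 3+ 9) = 102755.33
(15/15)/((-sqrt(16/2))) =-0.35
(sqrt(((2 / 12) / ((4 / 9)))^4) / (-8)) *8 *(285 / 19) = -135 / 64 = -2.11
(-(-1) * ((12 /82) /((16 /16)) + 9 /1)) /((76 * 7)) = 375 /21812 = 0.02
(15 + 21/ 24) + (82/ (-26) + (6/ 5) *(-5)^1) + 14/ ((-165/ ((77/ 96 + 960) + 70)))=-8313077/ 102960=-80.74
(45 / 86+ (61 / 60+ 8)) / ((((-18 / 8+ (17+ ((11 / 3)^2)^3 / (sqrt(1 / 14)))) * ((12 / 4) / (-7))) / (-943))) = -566029209616983 / 151146312884467345+ 93255704133200532 * sqrt(14) / 151146312884467345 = 2.30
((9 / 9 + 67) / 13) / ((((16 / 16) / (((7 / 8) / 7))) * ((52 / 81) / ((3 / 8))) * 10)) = 4131 / 108160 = 0.04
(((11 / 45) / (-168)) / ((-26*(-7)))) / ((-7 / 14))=11 / 687960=0.00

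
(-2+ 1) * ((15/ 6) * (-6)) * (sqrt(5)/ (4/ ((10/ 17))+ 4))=25 * sqrt(5)/ 18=3.11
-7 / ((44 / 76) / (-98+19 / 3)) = 3325 / 3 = 1108.33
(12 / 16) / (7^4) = 0.00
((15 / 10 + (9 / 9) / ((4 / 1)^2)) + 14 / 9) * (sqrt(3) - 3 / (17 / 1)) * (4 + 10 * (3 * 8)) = 1183.49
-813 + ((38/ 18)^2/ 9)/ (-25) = -14817286/ 18225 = -813.02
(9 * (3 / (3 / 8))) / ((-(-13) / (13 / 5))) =72 / 5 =14.40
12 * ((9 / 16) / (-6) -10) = -969 / 8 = -121.12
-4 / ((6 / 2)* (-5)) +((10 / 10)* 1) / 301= 0.27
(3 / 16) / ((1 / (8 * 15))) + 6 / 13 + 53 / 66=10195 / 429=23.76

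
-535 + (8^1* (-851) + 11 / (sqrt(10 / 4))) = -7343 + 11* sqrt(10) / 5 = -7336.04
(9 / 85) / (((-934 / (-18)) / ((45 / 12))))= 243 / 31756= 0.01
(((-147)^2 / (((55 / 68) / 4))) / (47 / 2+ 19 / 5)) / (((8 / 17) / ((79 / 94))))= 46986198 / 6721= 6990.95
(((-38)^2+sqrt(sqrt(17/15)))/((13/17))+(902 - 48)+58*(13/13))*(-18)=-655272/13 - 102*15^(3/4)*17^(1/4)/65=-50429.83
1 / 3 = 0.33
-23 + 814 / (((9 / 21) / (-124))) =-706621 / 3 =-235540.33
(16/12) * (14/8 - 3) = -5/3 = -1.67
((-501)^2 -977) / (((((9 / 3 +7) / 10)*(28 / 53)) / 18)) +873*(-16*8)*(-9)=66670596 / 7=9524370.86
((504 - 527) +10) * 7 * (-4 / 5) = 364 / 5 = 72.80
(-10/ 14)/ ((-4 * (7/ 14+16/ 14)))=5/ 46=0.11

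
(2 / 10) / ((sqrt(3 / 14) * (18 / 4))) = 2 * sqrt(42) / 135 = 0.10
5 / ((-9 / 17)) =-85 / 9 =-9.44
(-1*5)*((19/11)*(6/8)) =-285/44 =-6.48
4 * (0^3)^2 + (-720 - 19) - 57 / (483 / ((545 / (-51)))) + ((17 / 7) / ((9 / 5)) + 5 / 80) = -290207159 / 394128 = -736.33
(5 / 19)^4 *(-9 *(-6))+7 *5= 4594985 / 130321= 35.26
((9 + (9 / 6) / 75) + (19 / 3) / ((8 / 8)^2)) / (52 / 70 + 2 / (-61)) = 983381 / 45480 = 21.62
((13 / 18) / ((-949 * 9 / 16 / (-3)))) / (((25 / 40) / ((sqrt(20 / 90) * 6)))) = 128 * sqrt(2) / 9855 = 0.02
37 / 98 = 0.38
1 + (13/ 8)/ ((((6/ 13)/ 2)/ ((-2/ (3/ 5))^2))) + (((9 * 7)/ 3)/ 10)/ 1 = 10981/ 135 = 81.34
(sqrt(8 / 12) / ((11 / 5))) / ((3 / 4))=0.49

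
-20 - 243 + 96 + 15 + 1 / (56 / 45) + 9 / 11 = -92633 / 616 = -150.38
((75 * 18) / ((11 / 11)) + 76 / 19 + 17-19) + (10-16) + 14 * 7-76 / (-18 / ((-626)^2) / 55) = 819033836 / 9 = 91003759.56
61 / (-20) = -3.05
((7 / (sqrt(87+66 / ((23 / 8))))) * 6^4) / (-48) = -18.02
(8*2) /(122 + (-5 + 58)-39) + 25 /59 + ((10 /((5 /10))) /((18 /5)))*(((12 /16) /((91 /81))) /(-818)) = 80162643 /149322628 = 0.54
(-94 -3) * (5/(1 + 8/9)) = -4365/17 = -256.76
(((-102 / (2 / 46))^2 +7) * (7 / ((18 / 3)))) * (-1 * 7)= -269682427 / 6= -44947071.17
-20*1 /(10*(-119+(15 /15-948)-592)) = 1 /829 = 0.00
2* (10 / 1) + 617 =637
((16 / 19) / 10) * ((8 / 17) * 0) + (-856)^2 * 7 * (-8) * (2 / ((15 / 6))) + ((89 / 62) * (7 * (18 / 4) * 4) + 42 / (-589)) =-96673724441 / 2945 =-32826392.00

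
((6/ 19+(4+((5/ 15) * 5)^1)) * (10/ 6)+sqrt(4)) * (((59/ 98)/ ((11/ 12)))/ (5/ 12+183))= 966184/ 22540441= 0.04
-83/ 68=-1.22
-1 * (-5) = 5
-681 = -681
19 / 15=1.27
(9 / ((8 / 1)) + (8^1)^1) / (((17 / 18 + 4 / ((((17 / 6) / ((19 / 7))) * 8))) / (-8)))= -156366 / 3049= -51.28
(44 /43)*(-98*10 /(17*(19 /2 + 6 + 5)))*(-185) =15954400 /29971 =532.33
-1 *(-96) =96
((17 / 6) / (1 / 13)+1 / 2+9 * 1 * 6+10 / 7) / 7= 1948 / 147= 13.25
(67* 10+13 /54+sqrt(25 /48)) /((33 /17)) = 85* sqrt(3) /396+615281 /1782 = 345.65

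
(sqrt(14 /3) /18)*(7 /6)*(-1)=-7*sqrt(42) /324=-0.14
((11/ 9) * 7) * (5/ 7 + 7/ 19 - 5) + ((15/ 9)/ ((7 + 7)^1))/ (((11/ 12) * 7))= -3087299/ 92169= -33.50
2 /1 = 2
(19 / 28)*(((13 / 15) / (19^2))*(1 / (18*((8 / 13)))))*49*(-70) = -8281 / 16416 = -0.50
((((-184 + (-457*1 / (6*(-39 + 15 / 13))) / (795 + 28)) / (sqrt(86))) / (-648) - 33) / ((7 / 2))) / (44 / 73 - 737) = 0.01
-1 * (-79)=79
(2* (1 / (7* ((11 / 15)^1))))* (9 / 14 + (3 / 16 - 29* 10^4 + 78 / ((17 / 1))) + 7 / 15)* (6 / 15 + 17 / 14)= -935892206621 / 5131280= -182389.62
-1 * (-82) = 82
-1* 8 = -8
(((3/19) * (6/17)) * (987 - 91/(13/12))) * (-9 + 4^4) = 211302/17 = 12429.53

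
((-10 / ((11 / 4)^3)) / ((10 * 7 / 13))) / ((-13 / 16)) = 1024 / 9317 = 0.11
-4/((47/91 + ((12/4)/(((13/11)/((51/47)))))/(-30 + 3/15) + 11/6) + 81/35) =-10924680/12486007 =-0.87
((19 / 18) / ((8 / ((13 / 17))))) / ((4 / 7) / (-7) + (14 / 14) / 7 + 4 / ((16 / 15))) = 12103 / 457164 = 0.03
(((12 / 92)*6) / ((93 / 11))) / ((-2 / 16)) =-528 / 713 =-0.74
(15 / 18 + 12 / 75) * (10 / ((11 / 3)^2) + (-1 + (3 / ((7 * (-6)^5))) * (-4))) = -4186751 / 16465680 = -0.25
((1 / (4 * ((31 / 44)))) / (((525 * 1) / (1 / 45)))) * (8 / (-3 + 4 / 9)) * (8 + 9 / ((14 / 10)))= -8888 / 13101375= -0.00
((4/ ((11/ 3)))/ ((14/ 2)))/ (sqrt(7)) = 12 * sqrt(7)/ 539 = 0.06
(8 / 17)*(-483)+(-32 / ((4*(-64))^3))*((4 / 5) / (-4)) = -10129244177 / 44564480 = -227.29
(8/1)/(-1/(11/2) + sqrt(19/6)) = 1056/2275 + 968 * sqrt(114)/2275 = 5.01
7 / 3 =2.33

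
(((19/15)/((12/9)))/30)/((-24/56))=-133/1800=-0.07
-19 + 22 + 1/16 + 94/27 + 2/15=14423/2160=6.68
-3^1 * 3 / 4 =-9 / 4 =-2.25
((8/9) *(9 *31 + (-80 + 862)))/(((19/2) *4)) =4244/171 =24.82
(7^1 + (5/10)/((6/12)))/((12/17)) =34/3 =11.33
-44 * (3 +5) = -352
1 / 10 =0.10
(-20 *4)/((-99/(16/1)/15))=6400/33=193.94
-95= -95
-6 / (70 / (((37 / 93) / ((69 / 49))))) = -259 / 10695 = -0.02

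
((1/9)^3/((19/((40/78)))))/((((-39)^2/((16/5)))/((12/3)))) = 256/821627469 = 0.00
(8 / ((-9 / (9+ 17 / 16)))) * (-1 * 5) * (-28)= -11270 / 9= -1252.22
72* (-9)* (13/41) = -8424/41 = -205.46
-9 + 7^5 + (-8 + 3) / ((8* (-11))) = 1478229 / 88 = 16798.06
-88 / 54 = -44 / 27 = -1.63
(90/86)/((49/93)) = 4185/2107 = 1.99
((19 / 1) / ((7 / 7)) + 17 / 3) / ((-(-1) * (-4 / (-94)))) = 1739 / 3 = 579.67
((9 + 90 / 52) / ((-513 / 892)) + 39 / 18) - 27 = -21485 / 494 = -43.49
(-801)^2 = 641601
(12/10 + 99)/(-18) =-167/30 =-5.57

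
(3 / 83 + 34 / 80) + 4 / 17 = 39307 / 56440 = 0.70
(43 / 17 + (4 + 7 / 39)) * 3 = 4448 / 221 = 20.13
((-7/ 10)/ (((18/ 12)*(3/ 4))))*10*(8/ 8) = -56/ 9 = -6.22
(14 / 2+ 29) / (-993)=-0.04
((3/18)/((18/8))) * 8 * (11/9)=176/243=0.72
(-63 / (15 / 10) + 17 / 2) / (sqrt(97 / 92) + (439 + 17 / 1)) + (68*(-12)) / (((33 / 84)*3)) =-145709653552 / 210430165 + 67*sqrt(2231) / 19130015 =-692.44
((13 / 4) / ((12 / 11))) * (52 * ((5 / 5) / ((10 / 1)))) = 1859 / 120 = 15.49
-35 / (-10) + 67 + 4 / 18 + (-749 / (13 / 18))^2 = 3271972969 / 3042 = 1075599.27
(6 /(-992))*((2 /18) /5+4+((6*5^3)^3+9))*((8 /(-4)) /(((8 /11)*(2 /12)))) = 104414065723 /2480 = 42102445.86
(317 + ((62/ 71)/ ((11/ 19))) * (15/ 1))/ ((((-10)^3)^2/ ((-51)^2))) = 689907447/ 781000000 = 0.88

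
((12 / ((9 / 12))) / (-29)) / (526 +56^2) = -8 / 53099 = -0.00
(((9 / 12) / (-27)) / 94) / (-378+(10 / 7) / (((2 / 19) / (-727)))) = 7 / 242670024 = 0.00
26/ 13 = 2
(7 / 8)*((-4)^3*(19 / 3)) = -1064 / 3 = -354.67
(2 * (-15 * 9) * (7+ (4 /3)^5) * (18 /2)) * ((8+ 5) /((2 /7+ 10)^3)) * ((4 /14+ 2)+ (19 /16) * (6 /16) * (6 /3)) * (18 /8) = -12350394875 /5308416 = -2326.57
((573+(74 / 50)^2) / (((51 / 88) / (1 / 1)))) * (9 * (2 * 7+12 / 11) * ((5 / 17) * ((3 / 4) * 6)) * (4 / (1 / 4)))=103120134912 / 36125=2854536.61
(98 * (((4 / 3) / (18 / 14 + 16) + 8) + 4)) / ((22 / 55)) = 1074080 / 363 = 2958.90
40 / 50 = 0.80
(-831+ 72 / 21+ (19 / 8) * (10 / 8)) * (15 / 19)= -651.00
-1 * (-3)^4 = -81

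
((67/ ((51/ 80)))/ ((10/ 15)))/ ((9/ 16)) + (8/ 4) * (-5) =41350/ 153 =270.26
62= 62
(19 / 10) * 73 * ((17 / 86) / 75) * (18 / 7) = 70737 / 75250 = 0.94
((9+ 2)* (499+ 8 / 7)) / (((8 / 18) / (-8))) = -693198 / 7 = -99028.29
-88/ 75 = -1.17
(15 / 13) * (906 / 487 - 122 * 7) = -6224880 / 6331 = -983.24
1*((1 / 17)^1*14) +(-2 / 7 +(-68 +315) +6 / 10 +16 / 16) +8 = 152997 / 595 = 257.14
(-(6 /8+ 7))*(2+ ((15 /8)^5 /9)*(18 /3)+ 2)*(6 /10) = -29635473 /327680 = -90.44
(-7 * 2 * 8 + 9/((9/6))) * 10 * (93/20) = -4929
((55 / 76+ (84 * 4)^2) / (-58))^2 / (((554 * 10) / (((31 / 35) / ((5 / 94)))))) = 107262870153341057 / 9418917424000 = 11388.03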